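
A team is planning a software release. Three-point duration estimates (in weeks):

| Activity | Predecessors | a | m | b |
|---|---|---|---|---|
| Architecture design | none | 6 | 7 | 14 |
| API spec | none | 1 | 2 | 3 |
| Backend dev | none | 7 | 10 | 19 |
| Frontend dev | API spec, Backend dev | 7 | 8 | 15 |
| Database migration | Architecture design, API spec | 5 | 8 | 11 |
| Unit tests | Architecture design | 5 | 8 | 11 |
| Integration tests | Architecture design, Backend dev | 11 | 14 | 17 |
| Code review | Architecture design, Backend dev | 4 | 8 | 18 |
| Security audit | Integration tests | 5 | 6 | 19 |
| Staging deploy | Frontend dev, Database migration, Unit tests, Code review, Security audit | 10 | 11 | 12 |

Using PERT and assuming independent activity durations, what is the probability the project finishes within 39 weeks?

te_Architecture design = (6 + 4·7 + 14)/6 = 48/6 = 8; σ²_Architecture design = ((14−6)/6)² = 1.778
te_API spec = (1 + 4·2 + 3)/6 = 12/6 = 2; σ²_API spec = ((3−1)/6)² = 0.111
te_Backend dev = (7 + 4·10 + 19)/6 = 66/6 = 11; σ²_Backend dev = ((19−7)/6)² = 4.000
te_Frontend dev = (7 + 4·8 + 15)/6 = 54/6 = 9; σ²_Frontend dev = ((15−7)/6)² = 1.778
te_Database migration = (5 + 4·8 + 11)/6 = 48/6 = 8; σ²_Database migration = ((11−5)/6)² = 1.000
te_Unit tests = (5 + 4·8 + 11)/6 = 48/6 = 8; σ²_Unit tests = ((11−5)/6)² = 1.000
te_Integration tests = (11 + 4·14 + 17)/6 = 84/6 = 14; σ²_Integration tests = ((17−11)/6)² = 1.000
te_Code review = (4 + 4·8 + 18)/6 = 54/6 = 9; σ²_Code review = ((18−4)/6)² = 5.444
te_Security audit = (5 + 4·6 + 19)/6 = 48/6 = 8; σ²_Security audit = ((19−5)/6)² = 5.444
te_Staging deploy = (10 + 4·11 + 12)/6 = 66/6 = 11; σ²_Staging deploy = ((12−10)/6)² = 0.111

Forward pass:
ES_Architecture design = 0; EF_Architecture design = 8
ES_API spec = 0; EF_API spec = 2
ES_Backend dev = 0; EF_Backend dev = 11
ES_Frontend dev = max(EF_API spec=2, EF_Backend dev=11) = 11; EF_Frontend dev = 11+9 = 20
ES_Database migration = max(EF_Architecture design=8, EF_API spec=2) = 8; EF_Database migration = 8+8 = 16
ES_Unit tests = 8; EF_Unit tests = 8+8 = 16
ES_Integration tests = max(EF_Architecture design=8, EF_Backend dev=11) = 11; EF_Integration tests = 11+14 = 25
ES_Code review = max(EF_Architecture design=8, EF_Backend dev=11) = 11; EF_Code review = 11+9 = 20
ES_Security audit = 25; EF_Security audit = 25+8 = 33
ES_Staging deploy = max(EF_Frontend dev=20, EF_Database migration=16, EF_Unit tests=16, EF_Code review=20, EF_Security audit=33) = 33; EF_Staging deploy = 33+11 = 44
Expected project duration μ = 44 weeks. Critical path: Backend dev → Integration tests → Security audit → Staging deploy.

Variance along critical path = 4.000 + 1.000 + 5.444 + 0.111 = 10.556; σ = √10.556 = 3.249 weeks.
Z = (39 − 44) / 3.249 = -1.539
P(T ≤ 39) = Φ(-1.539) ≈ 0.062

0.062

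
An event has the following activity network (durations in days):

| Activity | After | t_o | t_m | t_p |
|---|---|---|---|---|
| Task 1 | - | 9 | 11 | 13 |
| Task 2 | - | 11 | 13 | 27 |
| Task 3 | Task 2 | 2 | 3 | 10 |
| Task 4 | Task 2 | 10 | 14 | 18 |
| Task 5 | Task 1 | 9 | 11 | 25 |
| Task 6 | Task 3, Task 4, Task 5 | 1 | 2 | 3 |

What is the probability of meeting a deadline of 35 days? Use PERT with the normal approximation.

te_Task 1 = (9 + 4·11 + 13)/6 = 66/6 = 11; σ²_Task 1 = ((13−9)/6)² = 0.444
te_Task 2 = (11 + 4·13 + 27)/6 = 90/6 = 15; σ²_Task 2 = ((27−11)/6)² = 7.111
te_Task 3 = (2 + 4·3 + 10)/6 = 24/6 = 4; σ²_Task 3 = ((10−2)/6)² = 1.778
te_Task 4 = (10 + 4·14 + 18)/6 = 84/6 = 14; σ²_Task 4 = ((18−10)/6)² = 1.778
te_Task 5 = (9 + 4·11 + 25)/6 = 78/6 = 13; σ²_Task 5 = ((25−9)/6)² = 7.111
te_Task 6 = (1 + 4·2 + 3)/6 = 12/6 = 2; σ²_Task 6 = ((3−1)/6)² = 0.111

Forward pass:
ES_Task 1 = 0; EF_Task 1 = 11
ES_Task 2 = 0; EF_Task 2 = 15
ES_Task 3 = 15; EF_Task 3 = 15+4 = 19
ES_Task 4 = 15; EF_Task 4 = 15+14 = 29
ES_Task 5 = 11; EF_Task 5 = 11+13 = 24
ES_Task 6 = max(EF_Task 3=19, EF_Task 4=29, EF_Task 5=24) = 29; EF_Task 6 = 29+2 = 31
Expected project duration μ = 31 days. Critical path: Task 2 → Task 4 → Task 6.

Variance along critical path = 7.111 + 1.778 + 0.111 = 9.000; σ = √9.000 = 3.000 days.
Z = (35 − 31) / 3.000 = 1.333
P(T ≤ 35) = Φ(1.333) ≈ 0.909

0.909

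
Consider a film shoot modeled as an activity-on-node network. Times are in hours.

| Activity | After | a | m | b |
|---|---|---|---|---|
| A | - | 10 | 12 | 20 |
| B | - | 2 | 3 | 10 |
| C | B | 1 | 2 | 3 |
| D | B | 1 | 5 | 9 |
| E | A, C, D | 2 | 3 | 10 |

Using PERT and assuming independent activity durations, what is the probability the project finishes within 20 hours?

0.920

te_A = (10 + 4·12 + 20)/6 = 78/6 = 13; σ²_A = ((20−10)/6)² = 2.778
te_B = (2 + 4·3 + 10)/6 = 24/6 = 4; σ²_B = ((10−2)/6)² = 1.778
te_C = (1 + 4·2 + 3)/6 = 12/6 = 2; σ²_C = ((3−1)/6)² = 0.111
te_D = (1 + 4·5 + 9)/6 = 30/6 = 5; σ²_D = ((9−1)/6)² = 1.778
te_E = (2 + 4·3 + 10)/6 = 24/6 = 4; σ²_E = ((10−2)/6)² = 1.778

Forward pass:
ES_A = 0; EF_A = 13
ES_B = 0; EF_B = 4
ES_C = 4; EF_C = 4+2 = 6
ES_D = 4; EF_D = 4+5 = 9
ES_E = max(EF_A=13, EF_C=6, EF_D=9) = 13; EF_E = 13+4 = 17
Expected project duration μ = 17 hours. Critical path: A → E.

Variance along critical path = 2.778 + 1.778 = 4.556; σ = √4.556 = 2.134 hours.
Z = (20 − 17) / 2.134 = 1.406
P(T ≤ 20) = Φ(1.406) ≈ 0.920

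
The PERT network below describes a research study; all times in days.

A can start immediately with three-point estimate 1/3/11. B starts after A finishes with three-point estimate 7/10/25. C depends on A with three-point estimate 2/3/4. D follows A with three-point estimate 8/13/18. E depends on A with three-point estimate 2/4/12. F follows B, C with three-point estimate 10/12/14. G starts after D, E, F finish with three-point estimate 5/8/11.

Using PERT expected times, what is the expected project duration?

te_A = (1 + 4·3 + 11)/6 = 24/6 = 4
te_B = (7 + 4·10 + 25)/6 = 72/6 = 12
te_C = (2 + 4·3 + 4)/6 = 18/6 = 3
te_D = (8 + 4·13 + 18)/6 = 78/6 = 13
te_E = (2 + 4·4 + 12)/6 = 30/6 = 5
te_F = (10 + 4·12 + 14)/6 = 72/6 = 12
te_G = (5 + 4·8 + 11)/6 = 48/6 = 8

Forward pass:
ES_A = 0; EF_A = 4
ES_B = 4; EF_B = 4+12 = 16
ES_C = 4; EF_C = 4+3 = 7
ES_D = 4; EF_D = 4+13 = 17
ES_E = 4; EF_E = 4+5 = 9
ES_F = max(EF_B=16, EF_C=7) = 16; EF_F = 16+12 = 28
ES_G = max(EF_D=17, EF_E=9, EF_F=28) = 28; EF_G = 28+8 = 36
Expected project duration μ = 36 days. Critical path: A → B → F → G.

36 days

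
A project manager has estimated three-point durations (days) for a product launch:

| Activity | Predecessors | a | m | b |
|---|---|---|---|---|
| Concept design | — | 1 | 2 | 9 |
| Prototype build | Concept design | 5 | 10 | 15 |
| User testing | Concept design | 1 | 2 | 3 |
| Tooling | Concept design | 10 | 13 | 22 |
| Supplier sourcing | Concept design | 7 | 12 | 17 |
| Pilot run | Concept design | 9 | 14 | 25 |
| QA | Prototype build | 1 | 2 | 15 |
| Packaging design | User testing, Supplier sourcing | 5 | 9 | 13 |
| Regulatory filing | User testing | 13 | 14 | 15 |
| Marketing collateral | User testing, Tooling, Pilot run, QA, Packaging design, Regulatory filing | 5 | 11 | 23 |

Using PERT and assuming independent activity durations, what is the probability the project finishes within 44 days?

te_Concept design = (1 + 4·2 + 9)/6 = 18/6 = 3; σ²_Concept design = ((9−1)/6)² = 1.778
te_Prototype build = (5 + 4·10 + 15)/6 = 60/6 = 10; σ²_Prototype build = ((15−5)/6)² = 2.778
te_User testing = (1 + 4·2 + 3)/6 = 12/6 = 2; σ²_User testing = ((3−1)/6)² = 0.111
te_Tooling = (10 + 4·13 + 22)/6 = 84/6 = 14; σ²_Tooling = ((22−10)/6)² = 4.000
te_Supplier sourcing = (7 + 4·12 + 17)/6 = 72/6 = 12; σ²_Supplier sourcing = ((17−7)/6)² = 2.778
te_Pilot run = (9 + 4·14 + 25)/6 = 90/6 = 15; σ²_Pilot run = ((25−9)/6)² = 7.111
te_QA = (1 + 4·2 + 15)/6 = 24/6 = 4; σ²_QA = ((15−1)/6)² = 5.444
te_Packaging design = (5 + 4·9 + 13)/6 = 54/6 = 9; σ²_Packaging design = ((13−5)/6)² = 1.778
te_Regulatory filing = (13 + 4·14 + 15)/6 = 84/6 = 14; σ²_Regulatory filing = ((15−13)/6)² = 0.111
te_Marketing collateral = (5 + 4·11 + 23)/6 = 72/6 = 12; σ²_Marketing collateral = ((23−5)/6)² = 9.000

Forward pass:
ES_Concept design = 0; EF_Concept design = 3
ES_Prototype build = 3; EF_Prototype build = 3+10 = 13
ES_User testing = 3; EF_User testing = 3+2 = 5
ES_Tooling = 3; EF_Tooling = 3+14 = 17
ES_Supplier sourcing = 3; EF_Supplier sourcing = 3+12 = 15
ES_Pilot run = 3; EF_Pilot run = 3+15 = 18
ES_QA = 13; EF_QA = 13+4 = 17
ES_Packaging design = max(EF_User testing=5, EF_Supplier sourcing=15) = 15; EF_Packaging design = 15+9 = 24
ES_Regulatory filing = 5; EF_Regulatory filing = 5+14 = 19
ES_Marketing collateral = max(EF_User testing=5, EF_Tooling=17, EF_Pilot run=18, EF_QA=17, EF_Packaging design=24, EF_Regulatory filing=19) = 24; EF_Marketing collateral = 24+12 = 36
Expected project duration μ = 36 days. Critical path: Concept design → Supplier sourcing → Packaging design → Marketing collateral.

Variance along critical path = 1.778 + 2.778 + 1.778 + 9.000 = 15.333; σ = √15.333 = 3.916 days.
Z = (44 − 36) / 3.916 = 2.043
P(T ≤ 44) = Φ(2.043) ≈ 0.979

0.979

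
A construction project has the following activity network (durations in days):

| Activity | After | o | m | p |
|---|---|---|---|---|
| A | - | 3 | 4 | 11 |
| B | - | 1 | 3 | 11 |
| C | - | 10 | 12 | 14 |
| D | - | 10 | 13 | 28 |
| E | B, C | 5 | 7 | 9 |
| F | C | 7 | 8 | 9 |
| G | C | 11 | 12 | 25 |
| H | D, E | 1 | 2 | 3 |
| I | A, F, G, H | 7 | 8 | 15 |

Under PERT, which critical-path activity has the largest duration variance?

te_A = (3 + 4·4 + 11)/6 = 30/6 = 5; σ²_A = ((11−3)/6)² = 1.778
te_B = (1 + 4·3 + 11)/6 = 24/6 = 4; σ²_B = ((11−1)/6)² = 2.778
te_C = (10 + 4·12 + 14)/6 = 72/6 = 12; σ²_C = ((14−10)/6)² = 0.444
te_D = (10 + 4·13 + 28)/6 = 90/6 = 15; σ²_D = ((28−10)/6)² = 9.000
te_E = (5 + 4·7 + 9)/6 = 42/6 = 7; σ²_E = ((9−5)/6)² = 0.444
te_F = (7 + 4·8 + 9)/6 = 48/6 = 8; σ²_F = ((9−7)/6)² = 0.111
te_G = (11 + 4·12 + 25)/6 = 84/6 = 14; σ²_G = ((25−11)/6)² = 5.444
te_H = (1 + 4·2 + 3)/6 = 12/6 = 2; σ²_H = ((3−1)/6)² = 0.111
te_I = (7 + 4·8 + 15)/6 = 54/6 = 9; σ²_I = ((15−7)/6)² = 1.778

Forward pass:
ES_A = 0; EF_A = 5
ES_B = 0; EF_B = 4
ES_C = 0; EF_C = 12
ES_D = 0; EF_D = 15
ES_E = max(EF_B=4, EF_C=12) = 12; EF_E = 12+7 = 19
ES_F = 12; EF_F = 12+8 = 20
ES_G = 12; EF_G = 12+14 = 26
ES_H = max(EF_D=15, EF_E=19) = 19; EF_H = 19+2 = 21
ES_I = max(EF_A=5, EF_F=20, EF_G=26, EF_H=21) = 26; EF_I = 26+9 = 35
Expected project duration μ = 35 days. Critical path: C → G → I.

Variances on critical path: σ²_C=0.444, σ²_G=5.444, σ²_I=1.778.
Largest is σ²_G = 5.444.

G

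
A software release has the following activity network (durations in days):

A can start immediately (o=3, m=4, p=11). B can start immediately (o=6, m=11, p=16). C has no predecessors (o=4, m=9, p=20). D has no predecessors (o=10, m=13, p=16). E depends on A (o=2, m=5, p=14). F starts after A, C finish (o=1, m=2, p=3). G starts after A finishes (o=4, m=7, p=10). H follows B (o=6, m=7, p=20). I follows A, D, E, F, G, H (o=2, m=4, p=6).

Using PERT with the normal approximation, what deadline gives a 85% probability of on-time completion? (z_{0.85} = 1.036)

te_A = (3 + 4·4 + 11)/6 = 30/6 = 5; σ²_A = ((11−3)/6)² = 1.778
te_B = (6 + 4·11 + 16)/6 = 66/6 = 11; σ²_B = ((16−6)/6)² = 2.778
te_C = (4 + 4·9 + 20)/6 = 60/6 = 10; σ²_C = ((20−4)/6)² = 7.111
te_D = (10 + 4·13 + 16)/6 = 78/6 = 13; σ²_D = ((16−10)/6)² = 1.000
te_E = (2 + 4·5 + 14)/6 = 36/6 = 6; σ²_E = ((14−2)/6)² = 4.000
te_F = (1 + 4·2 + 3)/6 = 12/6 = 2; σ²_F = ((3−1)/6)² = 0.111
te_G = (4 + 4·7 + 10)/6 = 42/6 = 7; σ²_G = ((10−4)/6)² = 1.000
te_H = (6 + 4·7 + 20)/6 = 54/6 = 9; σ²_H = ((20−6)/6)² = 5.444
te_I = (2 + 4·4 + 6)/6 = 24/6 = 4; σ²_I = ((6−2)/6)² = 0.444

Forward pass:
ES_A = 0; EF_A = 5
ES_B = 0; EF_B = 11
ES_C = 0; EF_C = 10
ES_D = 0; EF_D = 13
ES_E = 5; EF_E = 5+6 = 11
ES_F = max(EF_A=5, EF_C=10) = 10; EF_F = 10+2 = 12
ES_G = 5; EF_G = 5+7 = 12
ES_H = 11; EF_H = 11+9 = 20
ES_I = max(EF_A=5, EF_D=13, EF_E=11, EF_F=12, EF_G=12, EF_H=20) = 20; EF_I = 20+4 = 24
Expected project duration μ = 24 days. Critical path: B → H → I.

Variance along critical path = 2.778 + 5.444 + 0.444 = 8.667; σ = 2.944 days.
D = μ + z·σ = 24 + 1.036·2.944 = 27.0 days

27.0 days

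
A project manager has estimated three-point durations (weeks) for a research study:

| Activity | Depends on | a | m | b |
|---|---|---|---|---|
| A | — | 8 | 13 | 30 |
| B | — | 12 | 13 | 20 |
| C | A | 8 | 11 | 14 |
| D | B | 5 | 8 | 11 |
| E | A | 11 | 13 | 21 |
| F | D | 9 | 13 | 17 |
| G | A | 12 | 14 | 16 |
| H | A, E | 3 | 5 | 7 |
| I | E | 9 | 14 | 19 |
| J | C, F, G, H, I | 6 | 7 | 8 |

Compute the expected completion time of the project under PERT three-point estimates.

te_A = (8 + 4·13 + 30)/6 = 90/6 = 15
te_B = (12 + 4·13 + 20)/6 = 84/6 = 14
te_C = (8 + 4·11 + 14)/6 = 66/6 = 11
te_D = (5 + 4·8 + 11)/6 = 48/6 = 8
te_E = (11 + 4·13 + 21)/6 = 84/6 = 14
te_F = (9 + 4·13 + 17)/6 = 78/6 = 13
te_G = (12 + 4·14 + 16)/6 = 84/6 = 14
te_H = (3 + 4·5 + 7)/6 = 30/6 = 5
te_I = (9 + 4·14 + 19)/6 = 84/6 = 14
te_J = (6 + 4·7 + 8)/6 = 42/6 = 7

Forward pass:
ES_A = 0; EF_A = 15
ES_B = 0; EF_B = 14
ES_C = 15; EF_C = 15+11 = 26
ES_D = 14; EF_D = 14+8 = 22
ES_E = 15; EF_E = 15+14 = 29
ES_F = 22; EF_F = 22+13 = 35
ES_G = 15; EF_G = 15+14 = 29
ES_H = max(EF_A=15, EF_E=29) = 29; EF_H = 29+5 = 34
ES_I = 29; EF_I = 29+14 = 43
ES_J = max(EF_C=26, EF_F=35, EF_G=29, EF_H=34, EF_I=43) = 43; EF_J = 43+7 = 50
Expected project duration μ = 50 weeks. Critical path: A → E → I → J.

50 weeks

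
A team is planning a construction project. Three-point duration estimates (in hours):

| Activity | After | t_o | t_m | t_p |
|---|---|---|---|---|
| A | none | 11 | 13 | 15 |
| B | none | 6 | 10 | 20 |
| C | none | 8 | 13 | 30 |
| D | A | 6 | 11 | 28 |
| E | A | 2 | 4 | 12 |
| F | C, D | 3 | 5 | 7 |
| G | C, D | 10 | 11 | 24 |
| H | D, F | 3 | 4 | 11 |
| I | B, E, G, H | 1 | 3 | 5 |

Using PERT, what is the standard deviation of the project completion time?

te_A = (11 + 4·13 + 15)/6 = 78/6 = 13; σ²_A = ((15−11)/6)² = 0.444
te_B = (6 + 4·10 + 20)/6 = 66/6 = 11; σ²_B = ((20−6)/6)² = 5.444
te_C = (8 + 4·13 + 30)/6 = 90/6 = 15; σ²_C = ((30−8)/6)² = 13.444
te_D = (6 + 4·11 + 28)/6 = 78/6 = 13; σ²_D = ((28−6)/6)² = 13.444
te_E = (2 + 4·4 + 12)/6 = 30/6 = 5; σ²_E = ((12−2)/6)² = 2.778
te_F = (3 + 4·5 + 7)/6 = 30/6 = 5; σ²_F = ((7−3)/6)² = 0.444
te_G = (10 + 4·11 + 24)/6 = 78/6 = 13; σ²_G = ((24−10)/6)² = 5.444
te_H = (3 + 4·4 + 11)/6 = 30/6 = 5; σ²_H = ((11−3)/6)² = 1.778
te_I = (1 + 4·3 + 5)/6 = 18/6 = 3; σ²_I = ((5−1)/6)² = 0.444

Forward pass:
ES_A = 0; EF_A = 13
ES_B = 0; EF_B = 11
ES_C = 0; EF_C = 15
ES_D = 13; EF_D = 13+13 = 26
ES_E = 13; EF_E = 13+5 = 18
ES_F = max(EF_C=15, EF_D=26) = 26; EF_F = 26+5 = 31
ES_G = max(EF_C=15, EF_D=26) = 26; EF_G = 26+13 = 39
ES_H = max(EF_D=26, EF_F=31) = 31; EF_H = 31+5 = 36
ES_I = max(EF_B=11, EF_E=18, EF_G=39, EF_H=36) = 39; EF_I = 39+3 = 42
Expected project duration μ = 42 hours. Critical path: A → D → G → I.

Variance along critical path = 0.444 + 13.444 + 5.444 + 0.444 = 19.778
σ = √19.778 = 4.447 hours

4.45 hours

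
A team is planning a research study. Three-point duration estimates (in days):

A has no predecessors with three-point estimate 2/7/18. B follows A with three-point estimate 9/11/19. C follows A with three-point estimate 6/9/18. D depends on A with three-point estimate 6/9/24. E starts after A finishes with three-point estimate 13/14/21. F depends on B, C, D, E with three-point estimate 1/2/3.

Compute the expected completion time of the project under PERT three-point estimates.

25 days

te_A = (2 + 4·7 + 18)/6 = 48/6 = 8
te_B = (9 + 4·11 + 19)/6 = 72/6 = 12
te_C = (6 + 4·9 + 18)/6 = 60/6 = 10
te_D = (6 + 4·9 + 24)/6 = 66/6 = 11
te_E = (13 + 4·14 + 21)/6 = 90/6 = 15
te_F = (1 + 4·2 + 3)/6 = 12/6 = 2

Forward pass:
ES_A = 0; EF_A = 8
ES_B = 8; EF_B = 8+12 = 20
ES_C = 8; EF_C = 8+10 = 18
ES_D = 8; EF_D = 8+11 = 19
ES_E = 8; EF_E = 8+15 = 23
ES_F = max(EF_B=20, EF_C=18, EF_D=19, EF_E=23) = 23; EF_F = 23+2 = 25
Expected project duration μ = 25 days. Critical path: A → E → F.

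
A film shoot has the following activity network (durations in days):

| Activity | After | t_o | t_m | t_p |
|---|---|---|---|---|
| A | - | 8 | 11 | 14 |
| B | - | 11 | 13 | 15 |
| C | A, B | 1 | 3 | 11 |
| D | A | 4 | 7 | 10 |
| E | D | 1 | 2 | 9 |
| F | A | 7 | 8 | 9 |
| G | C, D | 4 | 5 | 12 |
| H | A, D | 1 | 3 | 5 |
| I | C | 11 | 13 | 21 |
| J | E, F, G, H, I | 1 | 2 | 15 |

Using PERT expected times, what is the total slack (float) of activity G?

7 days

te_A = (8 + 4·11 + 14)/6 = 66/6 = 11
te_B = (11 + 4·13 + 15)/6 = 78/6 = 13
te_C = (1 + 4·3 + 11)/6 = 24/6 = 4
te_D = (4 + 4·7 + 10)/6 = 42/6 = 7
te_E = (1 + 4·2 + 9)/6 = 18/6 = 3
te_F = (7 + 4·8 + 9)/6 = 48/6 = 8
te_G = (4 + 4·5 + 12)/6 = 36/6 = 6
te_H = (1 + 4·3 + 5)/6 = 18/6 = 3
te_I = (11 + 4·13 + 21)/6 = 84/6 = 14
te_J = (1 + 4·2 + 15)/6 = 24/6 = 4

Forward pass:
ES_A = 0; EF_A = 11
ES_B = 0; EF_B = 13
ES_C = max(EF_A=11, EF_B=13) = 13; EF_C = 13+4 = 17
ES_D = 11; EF_D = 11+7 = 18
ES_E = 18; EF_E = 18+3 = 21
ES_F = 11; EF_F = 11+8 = 19
ES_G = max(EF_C=17, EF_D=18) = 18; EF_G = 18+6 = 24
ES_H = max(EF_A=11, EF_D=18) = 18; EF_H = 18+3 = 21
ES_I = 17; EF_I = 17+14 = 31
ES_J = max(EF_E=21, EF_F=19, EF_G=24, EF_H=21, EF_I=31) = 31; EF_J = 31+4 = 35
Expected project duration μ = 35 days. Critical path: B → C → I → J.

Backward pass:
LF_J = 35; LS_J = 35−4 = 31
LF_I = LS_J = 31; LS_I = 31−14 = 17
LF_H = LS_J = 31; LS_H = 31−3 = 28
LF_G = LS_J = 31; LS_G = 31−6 = 25
LF_F = LS_J = 31; LS_F = 31−8 = 23
LF_E = LS_J = 31; LS_E = 31−3 = 28
LF_D = min(LS_E=28, LS_G=25, LS_H=28) = 25; LS_D = 25−7 = 18
LF_C = min(LS_G=25, LS_I=17) = 17; LS_C = 17−4 = 13
LF_B = LS_C = 13; LS_B = 13−13 = 0
LF_A = min(LS_C=13, LS_D=18, LS_F=23, LS_H=28) = 13; LS_A = 13−11 = 2
Slack_G = LS_G − ES_G = 25 − 18 = 7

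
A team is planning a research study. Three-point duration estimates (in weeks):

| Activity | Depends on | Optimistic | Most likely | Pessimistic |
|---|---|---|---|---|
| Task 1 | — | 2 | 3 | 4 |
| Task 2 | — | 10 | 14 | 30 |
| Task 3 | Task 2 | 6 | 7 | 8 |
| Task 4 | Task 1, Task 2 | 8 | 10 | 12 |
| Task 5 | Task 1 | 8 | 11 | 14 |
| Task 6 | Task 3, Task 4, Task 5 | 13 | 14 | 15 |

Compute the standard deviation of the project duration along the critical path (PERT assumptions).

3.42 weeks

te_Task 1 = (2 + 4·3 + 4)/6 = 18/6 = 3; σ²_Task 1 = ((4−2)/6)² = 0.111
te_Task 2 = (10 + 4·14 + 30)/6 = 96/6 = 16; σ²_Task 2 = ((30−10)/6)² = 11.111
te_Task 3 = (6 + 4·7 + 8)/6 = 42/6 = 7; σ²_Task 3 = ((8−6)/6)² = 0.111
te_Task 4 = (8 + 4·10 + 12)/6 = 60/6 = 10; σ²_Task 4 = ((12−8)/6)² = 0.444
te_Task 5 = (8 + 4·11 + 14)/6 = 66/6 = 11; σ²_Task 5 = ((14−8)/6)² = 1.000
te_Task 6 = (13 + 4·14 + 15)/6 = 84/6 = 14; σ²_Task 6 = ((15−13)/6)² = 0.111

Forward pass:
ES_Task 1 = 0; EF_Task 1 = 3
ES_Task 2 = 0; EF_Task 2 = 16
ES_Task 3 = 16; EF_Task 3 = 16+7 = 23
ES_Task 4 = max(EF_Task 1=3, EF_Task 2=16) = 16; EF_Task 4 = 16+10 = 26
ES_Task 5 = 3; EF_Task 5 = 3+11 = 14
ES_Task 6 = max(EF_Task 3=23, EF_Task 4=26, EF_Task 5=14) = 26; EF_Task 6 = 26+14 = 40
Expected project duration μ = 40 weeks. Critical path: Task 2 → Task 4 → Task 6.

Variance along critical path = 11.111 + 0.444 + 0.111 = 11.667
σ = √11.667 = 3.416 weeks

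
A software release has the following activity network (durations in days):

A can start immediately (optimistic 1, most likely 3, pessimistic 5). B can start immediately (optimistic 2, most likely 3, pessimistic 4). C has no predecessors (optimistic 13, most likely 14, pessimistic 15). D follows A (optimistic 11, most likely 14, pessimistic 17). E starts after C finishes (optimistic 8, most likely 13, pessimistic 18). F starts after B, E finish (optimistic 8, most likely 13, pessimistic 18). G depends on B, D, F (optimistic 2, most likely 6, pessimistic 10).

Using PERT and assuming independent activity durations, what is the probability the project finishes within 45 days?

te_A = (1 + 4·3 + 5)/6 = 18/6 = 3; σ²_A = ((5−1)/6)² = 0.444
te_B = (2 + 4·3 + 4)/6 = 18/6 = 3; σ²_B = ((4−2)/6)² = 0.111
te_C = (13 + 4·14 + 15)/6 = 84/6 = 14; σ²_C = ((15−13)/6)² = 0.111
te_D = (11 + 4·14 + 17)/6 = 84/6 = 14; σ²_D = ((17−11)/6)² = 1.000
te_E = (8 + 4·13 + 18)/6 = 78/6 = 13; σ²_E = ((18−8)/6)² = 2.778
te_F = (8 + 4·13 + 18)/6 = 78/6 = 13; σ²_F = ((18−8)/6)² = 2.778
te_G = (2 + 4·6 + 10)/6 = 36/6 = 6; σ²_G = ((10−2)/6)² = 1.778

Forward pass:
ES_A = 0; EF_A = 3
ES_B = 0; EF_B = 3
ES_C = 0; EF_C = 14
ES_D = 3; EF_D = 3+14 = 17
ES_E = 14; EF_E = 14+13 = 27
ES_F = max(EF_B=3, EF_E=27) = 27; EF_F = 27+13 = 40
ES_G = max(EF_B=3, EF_D=17, EF_F=40) = 40; EF_G = 40+6 = 46
Expected project duration μ = 46 days. Critical path: C → E → F → G.

Variance along critical path = 0.111 + 2.778 + 2.778 + 1.778 = 7.444; σ = √7.444 = 2.728 days.
Z = (45 − 46) / 2.728 = -0.367
P(T ≤ 45) = Φ(-0.367) ≈ 0.357

0.357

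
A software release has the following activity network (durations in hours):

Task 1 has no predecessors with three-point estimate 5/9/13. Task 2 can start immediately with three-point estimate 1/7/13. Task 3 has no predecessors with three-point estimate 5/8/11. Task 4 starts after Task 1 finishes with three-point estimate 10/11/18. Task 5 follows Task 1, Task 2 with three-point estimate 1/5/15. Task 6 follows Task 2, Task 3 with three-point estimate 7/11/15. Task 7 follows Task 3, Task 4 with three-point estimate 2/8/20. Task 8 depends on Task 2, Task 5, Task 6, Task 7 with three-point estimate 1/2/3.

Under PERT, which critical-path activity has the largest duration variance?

Task 7

te_Task 1 = (5 + 4·9 + 13)/6 = 54/6 = 9; σ²_Task 1 = ((13−5)/6)² = 1.778
te_Task 2 = (1 + 4·7 + 13)/6 = 42/6 = 7; σ²_Task 2 = ((13−1)/6)² = 4.000
te_Task 3 = (5 + 4·8 + 11)/6 = 48/6 = 8; σ²_Task 3 = ((11−5)/6)² = 1.000
te_Task 4 = (10 + 4·11 + 18)/6 = 72/6 = 12; σ²_Task 4 = ((18−10)/6)² = 1.778
te_Task 5 = (1 + 4·5 + 15)/6 = 36/6 = 6; σ²_Task 5 = ((15−1)/6)² = 5.444
te_Task 6 = (7 + 4·11 + 15)/6 = 66/6 = 11; σ²_Task 6 = ((15−7)/6)² = 1.778
te_Task 7 = (2 + 4·8 + 20)/6 = 54/6 = 9; σ²_Task 7 = ((20−2)/6)² = 9.000
te_Task 8 = (1 + 4·2 + 3)/6 = 12/6 = 2; σ²_Task 8 = ((3−1)/6)² = 0.111

Forward pass:
ES_Task 1 = 0; EF_Task 1 = 9
ES_Task 2 = 0; EF_Task 2 = 7
ES_Task 3 = 0; EF_Task 3 = 8
ES_Task 4 = 9; EF_Task 4 = 9+12 = 21
ES_Task 5 = max(EF_Task 1=9, EF_Task 2=7) = 9; EF_Task 5 = 9+6 = 15
ES_Task 6 = max(EF_Task 2=7, EF_Task 3=8) = 8; EF_Task 6 = 8+11 = 19
ES_Task 7 = max(EF_Task 3=8, EF_Task 4=21) = 21; EF_Task 7 = 21+9 = 30
ES_Task 8 = max(EF_Task 2=7, EF_Task 5=15, EF_Task 6=19, EF_Task 7=30) = 30; EF_Task 8 = 30+2 = 32
Expected project duration μ = 32 hours. Critical path: Task 1 → Task 4 → Task 7 → Task 8.

Variances on critical path: σ²_Task 1=1.778, σ²_Task 4=1.778, σ²_Task 7=9.000, σ²_Task 8=0.111.
Largest is σ²_Task 7 = 9.000.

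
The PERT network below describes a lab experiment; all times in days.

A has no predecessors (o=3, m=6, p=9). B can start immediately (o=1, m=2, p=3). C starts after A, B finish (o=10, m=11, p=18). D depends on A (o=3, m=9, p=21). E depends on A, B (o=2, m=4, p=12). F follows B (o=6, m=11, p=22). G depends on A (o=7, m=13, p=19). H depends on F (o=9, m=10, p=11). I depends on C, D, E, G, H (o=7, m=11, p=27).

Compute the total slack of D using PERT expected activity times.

te_A = (3 + 4·6 + 9)/6 = 36/6 = 6
te_B = (1 + 4·2 + 3)/6 = 12/6 = 2
te_C = (10 + 4·11 + 18)/6 = 72/6 = 12
te_D = (3 + 4·9 + 21)/6 = 60/6 = 10
te_E = (2 + 4·4 + 12)/6 = 30/6 = 5
te_F = (6 + 4·11 + 22)/6 = 72/6 = 12
te_G = (7 + 4·13 + 19)/6 = 78/6 = 13
te_H = (9 + 4·10 + 11)/6 = 60/6 = 10
te_I = (7 + 4·11 + 27)/6 = 78/6 = 13

Forward pass:
ES_A = 0; EF_A = 6
ES_B = 0; EF_B = 2
ES_C = max(EF_A=6, EF_B=2) = 6; EF_C = 6+12 = 18
ES_D = 6; EF_D = 6+10 = 16
ES_E = max(EF_A=6, EF_B=2) = 6; EF_E = 6+5 = 11
ES_F = 2; EF_F = 2+12 = 14
ES_G = 6; EF_G = 6+13 = 19
ES_H = 14; EF_H = 14+10 = 24
ES_I = max(EF_C=18, EF_D=16, EF_E=11, EF_G=19, EF_H=24) = 24; EF_I = 24+13 = 37
Expected project duration μ = 37 days. Critical path: B → F → H → I.

Backward pass:
LF_I = 37; LS_I = 37−13 = 24
LF_H = LS_I = 24; LS_H = 24−10 = 14
LF_G = LS_I = 24; LS_G = 24−13 = 11
LF_F = LS_H = 14; LS_F = 14−12 = 2
LF_E = LS_I = 24; LS_E = 24−5 = 19
LF_D = LS_I = 24; LS_D = 24−10 = 14
LF_C = LS_I = 24; LS_C = 24−12 = 12
LF_B = min(LS_C=12, LS_E=19, LS_F=2) = 2; LS_B = 2−2 = 0
LF_A = min(LS_C=12, LS_D=14, LS_E=19, LS_G=11) = 11; LS_A = 11−6 = 5
Slack_D = LS_D − ES_D = 14 − 6 = 8

8 days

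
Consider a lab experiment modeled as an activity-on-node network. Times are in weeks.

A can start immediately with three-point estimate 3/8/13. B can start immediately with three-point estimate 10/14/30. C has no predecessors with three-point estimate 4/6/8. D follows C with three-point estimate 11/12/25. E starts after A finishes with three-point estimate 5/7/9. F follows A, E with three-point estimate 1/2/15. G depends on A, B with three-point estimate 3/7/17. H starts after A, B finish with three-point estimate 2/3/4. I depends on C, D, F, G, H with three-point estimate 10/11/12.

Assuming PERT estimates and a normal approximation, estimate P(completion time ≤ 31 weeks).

te_A = (3 + 4·8 + 13)/6 = 48/6 = 8; σ²_A = ((13−3)/6)² = 2.778
te_B = (10 + 4·14 + 30)/6 = 96/6 = 16; σ²_B = ((30−10)/6)² = 11.111
te_C = (4 + 4·6 + 8)/6 = 36/6 = 6; σ²_C = ((8−4)/6)² = 0.444
te_D = (11 + 4·12 + 25)/6 = 84/6 = 14; σ²_D = ((25−11)/6)² = 5.444
te_E = (5 + 4·7 + 9)/6 = 42/6 = 7; σ²_E = ((9−5)/6)² = 0.444
te_F = (1 + 4·2 + 15)/6 = 24/6 = 4; σ²_F = ((15−1)/6)² = 5.444
te_G = (3 + 4·7 + 17)/6 = 48/6 = 8; σ²_G = ((17−3)/6)² = 5.444
te_H = (2 + 4·3 + 4)/6 = 18/6 = 3; σ²_H = ((4−2)/6)² = 0.111
te_I = (10 + 4·11 + 12)/6 = 66/6 = 11; σ²_I = ((12−10)/6)² = 0.111

Forward pass:
ES_A = 0; EF_A = 8
ES_B = 0; EF_B = 16
ES_C = 0; EF_C = 6
ES_D = 6; EF_D = 6+14 = 20
ES_E = 8; EF_E = 8+7 = 15
ES_F = max(EF_A=8, EF_E=15) = 15; EF_F = 15+4 = 19
ES_G = max(EF_A=8, EF_B=16) = 16; EF_G = 16+8 = 24
ES_H = max(EF_A=8, EF_B=16) = 16; EF_H = 16+3 = 19
ES_I = max(EF_C=6, EF_D=20, EF_F=19, EF_G=24, EF_H=19) = 24; EF_I = 24+11 = 35
Expected project duration μ = 35 weeks. Critical path: B → G → I.

Variance along critical path = 11.111 + 5.444 + 0.111 = 16.667; σ = √16.667 = 4.082 weeks.
Z = (31 − 35) / 4.082 = -0.980
P(T ≤ 31) = Φ(-0.980) ≈ 0.164

0.164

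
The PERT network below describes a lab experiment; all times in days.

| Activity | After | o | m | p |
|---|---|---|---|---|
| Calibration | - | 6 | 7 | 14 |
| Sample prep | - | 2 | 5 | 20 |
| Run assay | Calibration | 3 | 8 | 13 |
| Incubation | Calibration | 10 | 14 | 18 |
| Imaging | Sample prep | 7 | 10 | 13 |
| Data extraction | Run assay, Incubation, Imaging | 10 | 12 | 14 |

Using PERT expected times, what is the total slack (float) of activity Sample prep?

te_Calibration = (6 + 4·7 + 14)/6 = 48/6 = 8
te_Sample prep = (2 + 4·5 + 20)/6 = 42/6 = 7
te_Run assay = (3 + 4·8 + 13)/6 = 48/6 = 8
te_Incubation = (10 + 4·14 + 18)/6 = 84/6 = 14
te_Imaging = (7 + 4·10 + 13)/6 = 60/6 = 10
te_Data extraction = (10 + 4·12 + 14)/6 = 72/6 = 12

Forward pass:
ES_Calibration = 0; EF_Calibration = 8
ES_Sample prep = 0; EF_Sample prep = 7
ES_Run assay = 8; EF_Run assay = 8+8 = 16
ES_Incubation = 8; EF_Incubation = 8+14 = 22
ES_Imaging = 7; EF_Imaging = 7+10 = 17
ES_Data extraction = max(EF_Run assay=16, EF_Incubation=22, EF_Imaging=17) = 22; EF_Data extraction = 22+12 = 34
Expected project duration μ = 34 days. Critical path: Calibration → Incubation → Data extraction.

Backward pass:
LF_Data extraction = 34; LS_Data extraction = 34−12 = 22
LF_Imaging = LS_Data extraction = 22; LS_Imaging = 22−10 = 12
LF_Incubation = LS_Data extraction = 22; LS_Incubation = 22−14 = 8
LF_Run assay = LS_Data extraction = 22; LS_Run assay = 22−8 = 14
LF_Sample prep = LS_Imaging = 12; LS_Sample prep = 12−7 = 5
LF_Calibration = min(LS_Run assay=14, LS_Incubation=8) = 8; LS_Calibration = 8−8 = 0
Slack_Sample prep = LS_Sample prep − ES_Sample prep = 5 − 0 = 5

5 days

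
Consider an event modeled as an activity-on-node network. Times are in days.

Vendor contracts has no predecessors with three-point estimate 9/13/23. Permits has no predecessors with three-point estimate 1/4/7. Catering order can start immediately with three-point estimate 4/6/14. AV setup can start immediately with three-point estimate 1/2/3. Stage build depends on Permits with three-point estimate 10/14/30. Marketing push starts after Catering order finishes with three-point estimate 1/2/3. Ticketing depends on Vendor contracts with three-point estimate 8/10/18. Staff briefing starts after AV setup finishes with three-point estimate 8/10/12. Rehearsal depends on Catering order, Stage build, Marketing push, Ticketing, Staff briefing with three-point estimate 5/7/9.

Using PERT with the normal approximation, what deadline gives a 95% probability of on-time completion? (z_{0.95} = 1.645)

36.8 days

te_Vendor contracts = (9 + 4·13 + 23)/6 = 84/6 = 14; σ²_Vendor contracts = ((23−9)/6)² = 5.444
te_Permits = (1 + 4·4 + 7)/6 = 24/6 = 4; σ²_Permits = ((7−1)/6)² = 1.000
te_Catering order = (4 + 4·6 + 14)/6 = 42/6 = 7; σ²_Catering order = ((14−4)/6)² = 2.778
te_AV setup = (1 + 4·2 + 3)/6 = 12/6 = 2; σ²_AV setup = ((3−1)/6)² = 0.111
te_Stage build = (10 + 4·14 + 30)/6 = 96/6 = 16; σ²_Stage build = ((30−10)/6)² = 11.111
te_Marketing push = (1 + 4·2 + 3)/6 = 12/6 = 2; σ²_Marketing push = ((3−1)/6)² = 0.111
te_Ticketing = (8 + 4·10 + 18)/6 = 66/6 = 11; σ²_Ticketing = ((18−8)/6)² = 2.778
te_Staff briefing = (8 + 4·10 + 12)/6 = 60/6 = 10; σ²_Staff briefing = ((12−8)/6)² = 0.444
te_Rehearsal = (5 + 4·7 + 9)/6 = 42/6 = 7; σ²_Rehearsal = ((9−5)/6)² = 0.444

Forward pass:
ES_Vendor contracts = 0; EF_Vendor contracts = 14
ES_Permits = 0; EF_Permits = 4
ES_Catering order = 0; EF_Catering order = 7
ES_AV setup = 0; EF_AV setup = 2
ES_Stage build = 4; EF_Stage build = 4+16 = 20
ES_Marketing push = 7; EF_Marketing push = 7+2 = 9
ES_Ticketing = 14; EF_Ticketing = 14+11 = 25
ES_Staff briefing = 2; EF_Staff briefing = 2+10 = 12
ES_Rehearsal = max(EF_Catering order=7, EF_Stage build=20, EF_Marketing push=9, EF_Ticketing=25, EF_Staff briefing=12) = 25; EF_Rehearsal = 25+7 = 32
Expected project duration μ = 32 days. Critical path: Vendor contracts → Ticketing → Rehearsal.

Variance along critical path = 5.444 + 2.778 + 0.444 = 8.667; σ = 2.944 days.
D = μ + z·σ = 32 + 1.645·2.944 = 36.8 days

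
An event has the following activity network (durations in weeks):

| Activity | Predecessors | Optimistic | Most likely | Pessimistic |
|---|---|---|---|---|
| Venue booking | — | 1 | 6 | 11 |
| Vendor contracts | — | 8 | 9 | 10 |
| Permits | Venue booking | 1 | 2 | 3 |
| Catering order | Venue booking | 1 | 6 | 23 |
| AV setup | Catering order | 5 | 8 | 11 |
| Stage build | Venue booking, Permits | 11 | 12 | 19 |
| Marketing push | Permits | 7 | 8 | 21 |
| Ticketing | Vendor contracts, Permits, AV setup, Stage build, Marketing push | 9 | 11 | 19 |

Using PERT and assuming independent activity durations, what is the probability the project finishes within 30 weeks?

0.186

te_Venue booking = (1 + 4·6 + 11)/6 = 36/6 = 6; σ²_Venue booking = ((11−1)/6)² = 2.778
te_Vendor contracts = (8 + 4·9 + 10)/6 = 54/6 = 9; σ²_Vendor contracts = ((10−8)/6)² = 0.111
te_Permits = (1 + 4·2 + 3)/6 = 12/6 = 2; σ²_Permits = ((3−1)/6)² = 0.111
te_Catering order = (1 + 4·6 + 23)/6 = 48/6 = 8; σ²_Catering order = ((23−1)/6)² = 13.444
te_AV setup = (5 + 4·8 + 11)/6 = 48/6 = 8; σ²_AV setup = ((11−5)/6)² = 1.000
te_Stage build = (11 + 4·12 + 19)/6 = 78/6 = 13; σ²_Stage build = ((19−11)/6)² = 1.778
te_Marketing push = (7 + 4·8 + 21)/6 = 60/6 = 10; σ²_Marketing push = ((21−7)/6)² = 5.444
te_Ticketing = (9 + 4·11 + 19)/6 = 72/6 = 12; σ²_Ticketing = ((19−9)/6)² = 2.778

Forward pass:
ES_Venue booking = 0; EF_Venue booking = 6
ES_Vendor contracts = 0; EF_Vendor contracts = 9
ES_Permits = 6; EF_Permits = 6+2 = 8
ES_Catering order = 6; EF_Catering order = 6+8 = 14
ES_AV setup = 14; EF_AV setup = 14+8 = 22
ES_Stage build = max(EF_Venue booking=6, EF_Permits=8) = 8; EF_Stage build = 8+13 = 21
ES_Marketing push = 8; EF_Marketing push = 8+10 = 18
ES_Ticketing = max(EF_Vendor contracts=9, EF_Permits=8, EF_AV setup=22, EF_Stage build=21, EF_Marketing push=18) = 22; EF_Ticketing = 22+12 = 34
Expected project duration μ = 34 weeks. Critical path: Venue booking → Catering order → AV setup → Ticketing.

Variance along critical path = 2.778 + 13.444 + 1.000 + 2.778 = 20.000; σ = √20.000 = 4.472 weeks.
Z = (30 − 34) / 4.472 = -0.894
P(T ≤ 30) = Φ(-0.894) ≈ 0.186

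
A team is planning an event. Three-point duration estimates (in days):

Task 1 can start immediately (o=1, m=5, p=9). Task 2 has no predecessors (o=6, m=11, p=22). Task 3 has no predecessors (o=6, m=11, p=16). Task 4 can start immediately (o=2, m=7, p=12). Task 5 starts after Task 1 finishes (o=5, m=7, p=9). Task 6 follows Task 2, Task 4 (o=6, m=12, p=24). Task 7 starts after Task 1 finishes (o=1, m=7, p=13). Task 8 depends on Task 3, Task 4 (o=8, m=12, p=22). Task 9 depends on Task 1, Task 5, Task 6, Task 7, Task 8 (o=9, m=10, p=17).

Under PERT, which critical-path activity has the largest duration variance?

Task 6

te_Task 1 = (1 + 4·5 + 9)/6 = 30/6 = 5; σ²_Task 1 = ((9−1)/6)² = 1.778
te_Task 2 = (6 + 4·11 + 22)/6 = 72/6 = 12; σ²_Task 2 = ((22−6)/6)² = 7.111
te_Task 3 = (6 + 4·11 + 16)/6 = 66/6 = 11; σ²_Task 3 = ((16−6)/6)² = 2.778
te_Task 4 = (2 + 4·7 + 12)/6 = 42/6 = 7; σ²_Task 4 = ((12−2)/6)² = 2.778
te_Task 5 = (5 + 4·7 + 9)/6 = 42/6 = 7; σ²_Task 5 = ((9−5)/6)² = 0.444
te_Task 6 = (6 + 4·12 + 24)/6 = 78/6 = 13; σ²_Task 6 = ((24−6)/6)² = 9.000
te_Task 7 = (1 + 4·7 + 13)/6 = 42/6 = 7; σ²_Task 7 = ((13−1)/6)² = 4.000
te_Task 8 = (8 + 4·12 + 22)/6 = 78/6 = 13; σ²_Task 8 = ((22−8)/6)² = 5.444
te_Task 9 = (9 + 4·10 + 17)/6 = 66/6 = 11; σ²_Task 9 = ((17−9)/6)² = 1.778

Forward pass:
ES_Task 1 = 0; EF_Task 1 = 5
ES_Task 2 = 0; EF_Task 2 = 12
ES_Task 3 = 0; EF_Task 3 = 11
ES_Task 4 = 0; EF_Task 4 = 7
ES_Task 5 = 5; EF_Task 5 = 5+7 = 12
ES_Task 6 = max(EF_Task 2=12, EF_Task 4=7) = 12; EF_Task 6 = 12+13 = 25
ES_Task 7 = 5; EF_Task 7 = 5+7 = 12
ES_Task 8 = max(EF_Task 3=11, EF_Task 4=7) = 11; EF_Task 8 = 11+13 = 24
ES_Task 9 = max(EF_Task 1=5, EF_Task 5=12, EF_Task 6=25, EF_Task 7=12, EF_Task 8=24) = 25; EF_Task 9 = 25+11 = 36
Expected project duration μ = 36 days. Critical path: Task 2 → Task 6 → Task 9.

Variances on critical path: σ²_Task 2=7.111, σ²_Task 6=9.000, σ²_Task 9=1.778.
Largest is σ²_Task 6 = 9.000.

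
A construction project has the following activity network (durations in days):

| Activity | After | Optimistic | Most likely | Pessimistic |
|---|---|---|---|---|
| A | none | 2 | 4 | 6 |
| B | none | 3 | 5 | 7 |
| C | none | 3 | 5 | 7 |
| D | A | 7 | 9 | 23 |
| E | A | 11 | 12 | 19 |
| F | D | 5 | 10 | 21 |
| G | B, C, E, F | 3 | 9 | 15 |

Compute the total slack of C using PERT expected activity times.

21 days

te_A = (2 + 4·4 + 6)/6 = 24/6 = 4
te_B = (3 + 4·5 + 7)/6 = 30/6 = 5
te_C = (3 + 4·5 + 7)/6 = 30/6 = 5
te_D = (7 + 4·9 + 23)/6 = 66/6 = 11
te_E = (11 + 4·12 + 19)/6 = 78/6 = 13
te_F = (5 + 4·10 + 21)/6 = 66/6 = 11
te_G = (3 + 4·9 + 15)/6 = 54/6 = 9

Forward pass:
ES_A = 0; EF_A = 4
ES_B = 0; EF_B = 5
ES_C = 0; EF_C = 5
ES_D = 4; EF_D = 4+11 = 15
ES_E = 4; EF_E = 4+13 = 17
ES_F = 15; EF_F = 15+11 = 26
ES_G = max(EF_B=5, EF_C=5, EF_E=17, EF_F=26) = 26; EF_G = 26+9 = 35
Expected project duration μ = 35 days. Critical path: A → D → F → G.

Backward pass:
LF_G = 35; LS_G = 35−9 = 26
LF_F = LS_G = 26; LS_F = 26−11 = 15
LF_E = LS_G = 26; LS_E = 26−13 = 13
LF_D = LS_F = 15; LS_D = 15−11 = 4
LF_C = LS_G = 26; LS_C = 26−5 = 21
LF_B = LS_G = 26; LS_B = 26−5 = 21
LF_A = min(LS_D=4, LS_E=13) = 4; LS_A = 4−4 = 0
Slack_C = LS_C − ES_C = 21 − 0 = 21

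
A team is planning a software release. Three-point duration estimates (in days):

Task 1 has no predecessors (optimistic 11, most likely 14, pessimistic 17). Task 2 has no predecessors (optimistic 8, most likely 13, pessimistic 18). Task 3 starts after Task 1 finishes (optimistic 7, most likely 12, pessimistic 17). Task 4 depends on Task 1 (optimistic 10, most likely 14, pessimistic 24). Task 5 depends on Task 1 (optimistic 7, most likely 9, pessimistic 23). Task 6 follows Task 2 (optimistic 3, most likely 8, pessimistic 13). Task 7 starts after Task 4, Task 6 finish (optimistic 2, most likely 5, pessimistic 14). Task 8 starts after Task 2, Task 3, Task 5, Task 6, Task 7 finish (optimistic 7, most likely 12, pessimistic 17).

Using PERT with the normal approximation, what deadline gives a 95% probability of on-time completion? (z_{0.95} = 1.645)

te_Task 1 = (11 + 4·14 + 17)/6 = 84/6 = 14; σ²_Task 1 = ((17−11)/6)² = 1.000
te_Task 2 = (8 + 4·13 + 18)/6 = 78/6 = 13; σ²_Task 2 = ((18−8)/6)² = 2.778
te_Task 3 = (7 + 4·12 + 17)/6 = 72/6 = 12; σ²_Task 3 = ((17−7)/6)² = 2.778
te_Task 4 = (10 + 4·14 + 24)/6 = 90/6 = 15; σ²_Task 4 = ((24−10)/6)² = 5.444
te_Task 5 = (7 + 4·9 + 23)/6 = 66/6 = 11; σ²_Task 5 = ((23−7)/6)² = 7.111
te_Task 6 = (3 + 4·8 + 13)/6 = 48/6 = 8; σ²_Task 6 = ((13−3)/6)² = 2.778
te_Task 7 = (2 + 4·5 + 14)/6 = 36/6 = 6; σ²_Task 7 = ((14−2)/6)² = 4.000
te_Task 8 = (7 + 4·12 + 17)/6 = 72/6 = 12; σ²_Task 8 = ((17−7)/6)² = 2.778

Forward pass:
ES_Task 1 = 0; EF_Task 1 = 14
ES_Task 2 = 0; EF_Task 2 = 13
ES_Task 3 = 14; EF_Task 3 = 14+12 = 26
ES_Task 4 = 14; EF_Task 4 = 14+15 = 29
ES_Task 5 = 14; EF_Task 5 = 14+11 = 25
ES_Task 6 = 13; EF_Task 6 = 13+8 = 21
ES_Task 7 = max(EF_Task 4=29, EF_Task 6=21) = 29; EF_Task 7 = 29+6 = 35
ES_Task 8 = max(EF_Task 2=13, EF_Task 3=26, EF_Task 5=25, EF_Task 6=21, EF_Task 7=35) = 35; EF_Task 8 = 35+12 = 47
Expected project duration μ = 47 days. Critical path: Task 1 → Task 4 → Task 7 → Task 8.

Variance along critical path = 1.000 + 5.444 + 4.000 + 2.778 = 13.222; σ = 3.636 days.
D = μ + z·σ = 47 + 1.645·3.636 = 53.0 days

53.0 days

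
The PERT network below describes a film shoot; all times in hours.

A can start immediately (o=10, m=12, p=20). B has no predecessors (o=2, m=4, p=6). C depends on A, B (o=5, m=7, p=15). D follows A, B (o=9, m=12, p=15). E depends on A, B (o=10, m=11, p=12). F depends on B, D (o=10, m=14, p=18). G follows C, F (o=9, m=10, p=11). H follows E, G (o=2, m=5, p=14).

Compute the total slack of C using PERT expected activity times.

18 hours

te_A = (10 + 4·12 + 20)/6 = 78/6 = 13
te_B = (2 + 4·4 + 6)/6 = 24/6 = 4
te_C = (5 + 4·7 + 15)/6 = 48/6 = 8
te_D = (9 + 4·12 + 15)/6 = 72/6 = 12
te_E = (10 + 4·11 + 12)/6 = 66/6 = 11
te_F = (10 + 4·14 + 18)/6 = 84/6 = 14
te_G = (9 + 4·10 + 11)/6 = 60/6 = 10
te_H = (2 + 4·5 + 14)/6 = 36/6 = 6

Forward pass:
ES_A = 0; EF_A = 13
ES_B = 0; EF_B = 4
ES_C = max(EF_A=13, EF_B=4) = 13; EF_C = 13+8 = 21
ES_D = max(EF_A=13, EF_B=4) = 13; EF_D = 13+12 = 25
ES_E = max(EF_A=13, EF_B=4) = 13; EF_E = 13+11 = 24
ES_F = max(EF_B=4, EF_D=25) = 25; EF_F = 25+14 = 39
ES_G = max(EF_C=21, EF_F=39) = 39; EF_G = 39+10 = 49
ES_H = max(EF_E=24, EF_G=49) = 49; EF_H = 49+6 = 55
Expected project duration μ = 55 hours. Critical path: A → D → F → G → H.

Backward pass:
LF_H = 55; LS_H = 55−6 = 49
LF_G = LS_H = 49; LS_G = 49−10 = 39
LF_F = LS_G = 39; LS_F = 39−14 = 25
LF_E = LS_H = 49; LS_E = 49−11 = 38
LF_D = LS_F = 25; LS_D = 25−12 = 13
LF_C = LS_G = 39; LS_C = 39−8 = 31
LF_B = min(LS_C=31, LS_D=13, LS_E=38, LS_F=25) = 13; LS_B = 13−4 = 9
LF_A = min(LS_C=31, LS_D=13, LS_E=38) = 13; LS_A = 13−13 = 0
Slack_C = LS_C − ES_C = 31 − 13 = 18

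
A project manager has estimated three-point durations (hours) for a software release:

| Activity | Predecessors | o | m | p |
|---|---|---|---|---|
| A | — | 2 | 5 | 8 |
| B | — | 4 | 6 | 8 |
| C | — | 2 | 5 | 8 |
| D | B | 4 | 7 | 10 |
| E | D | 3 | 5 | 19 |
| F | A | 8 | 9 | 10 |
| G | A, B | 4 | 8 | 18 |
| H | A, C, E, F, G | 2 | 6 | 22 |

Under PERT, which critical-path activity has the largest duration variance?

H

te_A = (2 + 4·5 + 8)/6 = 30/6 = 5; σ²_A = ((8−2)/6)² = 1.000
te_B = (4 + 4·6 + 8)/6 = 36/6 = 6; σ²_B = ((8−4)/6)² = 0.444
te_C = (2 + 4·5 + 8)/6 = 30/6 = 5; σ²_C = ((8−2)/6)² = 1.000
te_D = (4 + 4·7 + 10)/6 = 42/6 = 7; σ²_D = ((10−4)/6)² = 1.000
te_E = (3 + 4·5 + 19)/6 = 42/6 = 7; σ²_E = ((19−3)/6)² = 7.111
te_F = (8 + 4·9 + 10)/6 = 54/6 = 9; σ²_F = ((10−8)/6)² = 0.111
te_G = (4 + 4·8 + 18)/6 = 54/6 = 9; σ²_G = ((18−4)/6)² = 5.444
te_H = (2 + 4·6 + 22)/6 = 48/6 = 8; σ²_H = ((22−2)/6)² = 11.111

Forward pass:
ES_A = 0; EF_A = 5
ES_B = 0; EF_B = 6
ES_C = 0; EF_C = 5
ES_D = 6; EF_D = 6+7 = 13
ES_E = 13; EF_E = 13+7 = 20
ES_F = 5; EF_F = 5+9 = 14
ES_G = max(EF_A=5, EF_B=6) = 6; EF_G = 6+9 = 15
ES_H = max(EF_A=5, EF_C=5, EF_E=20, EF_F=14, EF_G=15) = 20; EF_H = 20+8 = 28
Expected project duration μ = 28 hours. Critical path: B → D → E → H.

Variances on critical path: σ²_B=0.444, σ²_D=1.000, σ²_E=7.111, σ²_H=11.111.
Largest is σ²_H = 11.111.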